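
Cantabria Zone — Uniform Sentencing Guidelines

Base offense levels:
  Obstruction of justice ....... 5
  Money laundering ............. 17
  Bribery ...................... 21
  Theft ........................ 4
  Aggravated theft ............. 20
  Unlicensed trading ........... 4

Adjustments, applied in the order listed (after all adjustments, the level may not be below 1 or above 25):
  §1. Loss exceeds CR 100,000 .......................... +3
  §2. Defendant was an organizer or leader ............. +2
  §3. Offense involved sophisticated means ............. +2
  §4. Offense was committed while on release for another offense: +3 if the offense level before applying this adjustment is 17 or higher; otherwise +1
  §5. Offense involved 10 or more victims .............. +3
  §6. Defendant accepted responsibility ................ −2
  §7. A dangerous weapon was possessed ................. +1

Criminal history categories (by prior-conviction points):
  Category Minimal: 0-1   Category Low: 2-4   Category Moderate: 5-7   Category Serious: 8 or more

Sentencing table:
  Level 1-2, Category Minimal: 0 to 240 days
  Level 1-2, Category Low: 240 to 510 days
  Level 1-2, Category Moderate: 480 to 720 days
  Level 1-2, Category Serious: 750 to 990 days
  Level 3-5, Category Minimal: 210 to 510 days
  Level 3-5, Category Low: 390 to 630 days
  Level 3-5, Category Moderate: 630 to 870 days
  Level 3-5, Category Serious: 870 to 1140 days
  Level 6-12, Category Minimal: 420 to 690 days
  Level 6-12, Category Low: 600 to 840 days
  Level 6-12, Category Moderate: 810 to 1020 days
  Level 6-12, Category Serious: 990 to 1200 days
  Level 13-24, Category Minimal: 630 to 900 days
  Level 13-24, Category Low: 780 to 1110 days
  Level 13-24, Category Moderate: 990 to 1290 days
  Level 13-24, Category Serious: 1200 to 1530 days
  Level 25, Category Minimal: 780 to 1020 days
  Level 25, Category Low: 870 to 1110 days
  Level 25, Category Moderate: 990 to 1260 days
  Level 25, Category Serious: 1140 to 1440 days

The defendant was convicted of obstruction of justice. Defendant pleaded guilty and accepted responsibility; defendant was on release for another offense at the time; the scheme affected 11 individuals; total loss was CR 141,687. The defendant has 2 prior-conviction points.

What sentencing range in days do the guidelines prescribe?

Base offense level for obstruction of justice: 5.
§1 applies: 5 + 3 = 8.
§3 does not apply.
§4 applies (level before this adjustment is 8 < 17, so +1): 8 + 1 = 9.
§5 applies: 9 + 3 = 12.
§6 applies: 12 − 2 = 10.
Final offense level: 10.
Criminal history: 2 prior points → Category Low (2-4).
Level 10 falls in the 6-12 band.
Grid: Level 6-12 × Category Low = 600-840 days.

600-840 days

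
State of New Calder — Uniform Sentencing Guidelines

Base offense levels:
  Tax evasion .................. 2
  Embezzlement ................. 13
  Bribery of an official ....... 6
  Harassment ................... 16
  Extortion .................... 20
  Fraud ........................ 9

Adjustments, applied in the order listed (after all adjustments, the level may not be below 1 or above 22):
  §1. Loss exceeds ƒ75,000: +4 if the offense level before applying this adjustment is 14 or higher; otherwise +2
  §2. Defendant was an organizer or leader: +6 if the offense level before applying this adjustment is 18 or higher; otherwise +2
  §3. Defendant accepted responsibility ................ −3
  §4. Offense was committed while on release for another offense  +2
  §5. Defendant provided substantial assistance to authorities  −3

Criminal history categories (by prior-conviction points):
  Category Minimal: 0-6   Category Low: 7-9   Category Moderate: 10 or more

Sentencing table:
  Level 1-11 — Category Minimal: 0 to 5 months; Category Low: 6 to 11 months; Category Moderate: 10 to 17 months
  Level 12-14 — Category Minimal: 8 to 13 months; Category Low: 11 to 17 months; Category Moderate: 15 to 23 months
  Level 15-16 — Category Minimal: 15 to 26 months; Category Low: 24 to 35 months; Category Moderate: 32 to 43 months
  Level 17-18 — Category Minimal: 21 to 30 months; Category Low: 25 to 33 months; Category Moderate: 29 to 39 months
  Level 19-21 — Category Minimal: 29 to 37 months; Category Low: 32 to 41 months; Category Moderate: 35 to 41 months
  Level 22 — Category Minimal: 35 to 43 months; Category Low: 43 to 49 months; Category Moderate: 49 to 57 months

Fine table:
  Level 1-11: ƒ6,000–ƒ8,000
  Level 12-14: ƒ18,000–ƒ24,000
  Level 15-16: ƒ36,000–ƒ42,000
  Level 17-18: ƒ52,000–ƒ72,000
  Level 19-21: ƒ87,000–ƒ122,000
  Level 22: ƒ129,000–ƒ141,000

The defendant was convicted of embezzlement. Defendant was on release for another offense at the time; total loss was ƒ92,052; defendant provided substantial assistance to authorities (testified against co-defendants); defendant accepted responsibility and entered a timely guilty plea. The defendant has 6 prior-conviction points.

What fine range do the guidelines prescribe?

ƒ6,000–ƒ8,000

Base offense level for embezzlement: 13.
§1 applies (level before this adjustment is 13 < 14, so +2): 13 + 2 = 15.
§2 does not apply.
§3 applies: 15 − 3 = 12.
§4 applies: 12 + 2 = 14.
§5 applies: 14 − 3 = 11.
Final offense level: 11.
Level 11 falls in the 1-11 band.
Fine table: Level 1-11 → ƒ6,000–ƒ8,000.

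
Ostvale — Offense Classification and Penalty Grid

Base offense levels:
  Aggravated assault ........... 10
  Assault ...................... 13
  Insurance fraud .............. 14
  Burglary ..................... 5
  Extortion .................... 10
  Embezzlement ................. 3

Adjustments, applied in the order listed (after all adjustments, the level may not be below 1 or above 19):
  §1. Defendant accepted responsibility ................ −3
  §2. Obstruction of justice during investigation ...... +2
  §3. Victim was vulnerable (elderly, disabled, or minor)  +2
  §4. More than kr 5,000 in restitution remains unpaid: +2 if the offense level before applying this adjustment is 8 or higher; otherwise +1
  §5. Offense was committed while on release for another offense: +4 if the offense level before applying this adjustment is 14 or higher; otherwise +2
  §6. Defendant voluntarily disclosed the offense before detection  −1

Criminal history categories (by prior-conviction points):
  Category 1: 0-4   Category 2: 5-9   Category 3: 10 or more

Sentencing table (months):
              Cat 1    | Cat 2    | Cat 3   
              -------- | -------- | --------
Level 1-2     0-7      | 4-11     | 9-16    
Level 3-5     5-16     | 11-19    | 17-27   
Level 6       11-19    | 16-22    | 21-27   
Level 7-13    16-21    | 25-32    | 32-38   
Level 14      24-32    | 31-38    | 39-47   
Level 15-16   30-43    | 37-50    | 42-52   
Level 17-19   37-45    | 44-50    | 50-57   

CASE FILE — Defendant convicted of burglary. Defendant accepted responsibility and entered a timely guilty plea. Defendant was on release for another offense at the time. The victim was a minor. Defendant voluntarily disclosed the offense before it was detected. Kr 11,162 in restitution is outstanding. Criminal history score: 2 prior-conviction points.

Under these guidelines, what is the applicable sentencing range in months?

11-19 months

Base offense level for burglary: 5.
§1 applies: 5 − 3 = 2.
§3 applies: 2 + 2 = 4.
§4 applies (level before this adjustment is 4 < 8, so +1): 4 + 1 = 5.
§5 applies (level before this adjustment is 5 < 14, so +2): 5 + 2 = 7.
§6 applies: 7 − 1 = 6.
Final offense level: 6.
Criminal history: 2 prior points → Category 1 (0-4).
Level 6 falls in the 6 band.
Grid: Level 6 × Category 1 = 11-19 months.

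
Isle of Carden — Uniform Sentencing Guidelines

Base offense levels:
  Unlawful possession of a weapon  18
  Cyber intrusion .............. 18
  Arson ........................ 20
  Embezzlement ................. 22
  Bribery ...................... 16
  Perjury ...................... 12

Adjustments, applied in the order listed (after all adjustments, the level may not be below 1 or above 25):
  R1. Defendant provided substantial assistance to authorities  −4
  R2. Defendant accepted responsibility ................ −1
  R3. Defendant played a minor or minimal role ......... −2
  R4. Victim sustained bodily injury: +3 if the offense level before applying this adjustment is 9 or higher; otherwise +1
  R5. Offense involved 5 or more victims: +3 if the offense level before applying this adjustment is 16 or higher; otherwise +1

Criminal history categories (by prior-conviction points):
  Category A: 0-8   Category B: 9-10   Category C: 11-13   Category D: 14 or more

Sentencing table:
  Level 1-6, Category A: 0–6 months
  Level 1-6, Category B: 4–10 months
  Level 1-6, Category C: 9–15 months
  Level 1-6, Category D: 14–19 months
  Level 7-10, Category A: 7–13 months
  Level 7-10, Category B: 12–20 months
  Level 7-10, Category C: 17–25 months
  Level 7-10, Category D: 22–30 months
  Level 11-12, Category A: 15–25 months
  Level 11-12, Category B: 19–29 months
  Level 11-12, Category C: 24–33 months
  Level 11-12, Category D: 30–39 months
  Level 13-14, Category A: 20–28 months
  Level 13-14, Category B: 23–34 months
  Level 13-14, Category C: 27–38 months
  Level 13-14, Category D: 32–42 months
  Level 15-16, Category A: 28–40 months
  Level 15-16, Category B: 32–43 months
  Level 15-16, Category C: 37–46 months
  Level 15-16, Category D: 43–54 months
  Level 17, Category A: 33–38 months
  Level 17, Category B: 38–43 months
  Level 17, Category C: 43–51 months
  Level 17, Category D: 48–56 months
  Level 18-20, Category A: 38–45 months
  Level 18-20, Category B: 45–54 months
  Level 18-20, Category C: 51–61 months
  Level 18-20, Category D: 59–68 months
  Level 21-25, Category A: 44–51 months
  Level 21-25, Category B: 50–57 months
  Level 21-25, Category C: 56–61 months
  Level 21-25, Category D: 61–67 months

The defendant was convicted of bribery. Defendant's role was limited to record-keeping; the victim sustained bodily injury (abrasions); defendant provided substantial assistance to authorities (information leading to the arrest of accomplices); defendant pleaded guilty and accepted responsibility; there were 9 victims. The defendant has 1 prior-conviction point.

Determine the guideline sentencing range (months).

Base offense level for bribery: 16.
R1 applies: 16 − 4 = 12.
R2 applies: 12 − 1 = 11.
R3 applies: 11 − 2 = 9.
R4 applies (level before this adjustment is 9 ≥ 9, so +3): 9 + 3 = 12.
R5 applies (level before this adjustment is 12 < 16, so +1): 12 + 1 = 13.
Final offense level: 13.
Criminal history: 1 prior point → Category A (0-8).
Level 13 falls in the 13-14 band.
Grid: Level 13-14 × Category A = 20-28 months.

20-28 months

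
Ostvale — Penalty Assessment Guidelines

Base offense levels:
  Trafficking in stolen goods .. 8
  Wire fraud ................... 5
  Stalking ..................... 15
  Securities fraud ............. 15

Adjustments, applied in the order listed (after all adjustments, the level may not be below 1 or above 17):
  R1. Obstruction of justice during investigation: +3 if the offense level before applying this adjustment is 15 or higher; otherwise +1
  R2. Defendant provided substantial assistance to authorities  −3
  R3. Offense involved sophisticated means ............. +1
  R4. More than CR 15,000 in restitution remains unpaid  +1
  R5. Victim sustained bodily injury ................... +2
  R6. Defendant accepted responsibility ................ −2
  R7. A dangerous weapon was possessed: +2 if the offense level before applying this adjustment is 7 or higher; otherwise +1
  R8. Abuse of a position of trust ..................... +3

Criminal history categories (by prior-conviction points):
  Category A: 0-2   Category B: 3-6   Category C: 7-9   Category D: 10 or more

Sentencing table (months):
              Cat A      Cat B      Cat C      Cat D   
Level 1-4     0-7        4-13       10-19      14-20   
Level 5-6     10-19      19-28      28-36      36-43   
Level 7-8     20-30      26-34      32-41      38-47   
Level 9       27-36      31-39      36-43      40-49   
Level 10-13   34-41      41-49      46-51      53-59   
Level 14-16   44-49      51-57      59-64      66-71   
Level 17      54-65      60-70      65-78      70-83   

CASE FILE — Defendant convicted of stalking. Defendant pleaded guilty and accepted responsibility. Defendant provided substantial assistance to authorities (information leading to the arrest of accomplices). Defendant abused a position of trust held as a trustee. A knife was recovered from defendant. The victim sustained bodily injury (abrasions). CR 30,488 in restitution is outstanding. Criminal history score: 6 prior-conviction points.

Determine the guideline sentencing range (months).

60-70 months

Base offense level for stalking: 15.
R2 applies: 15 − 3 = 12.
R4 applies: 12 + 1 = 13.
R5 applies: 13 + 2 = 15.
R6 applies: 15 − 2 = 13.
R7 applies (level before this adjustment is 13 ≥ 7, so +2): 13 + 2 = 15.
R8 applies: 15 + 3 = 18.
Level 18 exceeds the maximum of 17; capped at 17.
Final offense level: 17.
Criminal history: 6 prior points → Category B (3-6).
Level 17 falls in the 17 band.
Grid: Level 17 × Category B = 60-70 months.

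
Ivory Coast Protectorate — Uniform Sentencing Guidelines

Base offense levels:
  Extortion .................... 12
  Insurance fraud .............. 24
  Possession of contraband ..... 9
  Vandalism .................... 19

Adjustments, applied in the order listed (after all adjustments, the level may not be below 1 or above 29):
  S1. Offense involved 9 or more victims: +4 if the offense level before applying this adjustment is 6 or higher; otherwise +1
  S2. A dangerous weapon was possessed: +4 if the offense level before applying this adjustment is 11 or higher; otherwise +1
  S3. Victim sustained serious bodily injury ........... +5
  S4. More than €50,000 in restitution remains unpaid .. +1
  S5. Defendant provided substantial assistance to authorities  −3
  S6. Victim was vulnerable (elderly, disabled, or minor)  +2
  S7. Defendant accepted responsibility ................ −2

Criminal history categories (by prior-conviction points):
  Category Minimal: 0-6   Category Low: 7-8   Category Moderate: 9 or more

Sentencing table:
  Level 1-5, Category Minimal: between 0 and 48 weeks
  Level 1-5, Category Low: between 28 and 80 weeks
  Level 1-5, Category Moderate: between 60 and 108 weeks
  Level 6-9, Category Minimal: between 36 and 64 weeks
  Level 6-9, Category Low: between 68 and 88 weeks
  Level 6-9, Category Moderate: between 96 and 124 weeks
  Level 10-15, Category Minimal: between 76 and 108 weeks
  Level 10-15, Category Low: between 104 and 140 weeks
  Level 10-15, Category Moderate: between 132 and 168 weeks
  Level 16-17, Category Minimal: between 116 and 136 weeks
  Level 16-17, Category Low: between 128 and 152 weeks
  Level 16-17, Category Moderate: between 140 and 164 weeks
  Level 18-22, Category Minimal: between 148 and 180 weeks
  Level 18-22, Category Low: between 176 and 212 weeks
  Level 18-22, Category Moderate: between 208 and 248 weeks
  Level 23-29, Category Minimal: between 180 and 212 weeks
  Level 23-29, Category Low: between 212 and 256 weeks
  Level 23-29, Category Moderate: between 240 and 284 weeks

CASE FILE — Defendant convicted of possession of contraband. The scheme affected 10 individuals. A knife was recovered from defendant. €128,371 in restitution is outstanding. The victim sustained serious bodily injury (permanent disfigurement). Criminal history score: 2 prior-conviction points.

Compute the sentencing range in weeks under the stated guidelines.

180-212 weeks

Base offense level for possession of contraband: 9.
S1 applies (level before this adjustment is 9 ≥ 6, so +4): 9 + 4 = 13.
S2 applies (level before this adjustment is 13 ≥ 11, so +4): 13 + 4 = 17.
S3 applies: 17 + 5 = 22.
S4 applies: 22 + 1 = 23.
S6 does not apply.
S7 does not apply.
Final offense level: 23.
Criminal history: 2 prior points → Category Minimal (0-6).
Level 23 falls in the 23-29 band.
Grid: Level 23-29 × Category Minimal = 180-212 weeks.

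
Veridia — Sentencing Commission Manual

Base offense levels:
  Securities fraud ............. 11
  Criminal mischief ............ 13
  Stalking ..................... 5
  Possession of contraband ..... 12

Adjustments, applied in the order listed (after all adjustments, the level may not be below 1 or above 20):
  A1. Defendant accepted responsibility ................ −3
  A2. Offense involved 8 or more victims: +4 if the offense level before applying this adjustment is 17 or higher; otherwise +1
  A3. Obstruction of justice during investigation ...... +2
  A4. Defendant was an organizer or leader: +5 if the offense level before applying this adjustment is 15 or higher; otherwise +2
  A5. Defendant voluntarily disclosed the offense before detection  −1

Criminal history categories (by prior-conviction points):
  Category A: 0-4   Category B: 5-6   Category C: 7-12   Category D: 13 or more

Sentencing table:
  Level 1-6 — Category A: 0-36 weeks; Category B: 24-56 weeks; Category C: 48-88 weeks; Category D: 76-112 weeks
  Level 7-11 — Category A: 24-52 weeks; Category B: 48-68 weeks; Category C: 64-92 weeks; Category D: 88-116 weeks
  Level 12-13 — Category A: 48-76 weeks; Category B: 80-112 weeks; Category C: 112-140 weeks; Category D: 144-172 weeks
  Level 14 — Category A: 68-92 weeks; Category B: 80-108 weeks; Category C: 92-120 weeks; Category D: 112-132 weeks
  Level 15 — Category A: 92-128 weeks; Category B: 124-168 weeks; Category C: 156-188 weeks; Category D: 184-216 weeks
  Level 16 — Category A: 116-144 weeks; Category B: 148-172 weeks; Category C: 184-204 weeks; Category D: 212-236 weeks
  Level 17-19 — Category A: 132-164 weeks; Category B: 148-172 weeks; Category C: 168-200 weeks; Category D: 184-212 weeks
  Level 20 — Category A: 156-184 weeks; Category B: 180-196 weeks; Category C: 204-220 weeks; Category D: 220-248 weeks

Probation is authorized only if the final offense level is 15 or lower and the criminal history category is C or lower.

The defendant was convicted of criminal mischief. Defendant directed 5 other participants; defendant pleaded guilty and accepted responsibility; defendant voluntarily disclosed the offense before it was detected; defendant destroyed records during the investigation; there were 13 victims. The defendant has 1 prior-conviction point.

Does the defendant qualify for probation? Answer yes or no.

Base offense level for criminal mischief: 13.
A1 applies: 13 − 3 = 10.
A2 applies (level before this adjustment is 10 < 17, so +1): 10 + 1 = 11.
A3 applies: 11 + 2 = 13.
A4 applies (level before this adjustment is 13 < 15, so +2): 13 + 2 = 15.
A5 applies: 15 − 1 = 14.
Final offense level: 14.
Criminal history: 1 prior point → Category A (0-4).
Level 14 falls in the 14 band.
Grid: Level 14 × Category A = 68-92 weeks.
Probation check: level 14 ≤ 15 and category A ≤ C → eligible.

Yes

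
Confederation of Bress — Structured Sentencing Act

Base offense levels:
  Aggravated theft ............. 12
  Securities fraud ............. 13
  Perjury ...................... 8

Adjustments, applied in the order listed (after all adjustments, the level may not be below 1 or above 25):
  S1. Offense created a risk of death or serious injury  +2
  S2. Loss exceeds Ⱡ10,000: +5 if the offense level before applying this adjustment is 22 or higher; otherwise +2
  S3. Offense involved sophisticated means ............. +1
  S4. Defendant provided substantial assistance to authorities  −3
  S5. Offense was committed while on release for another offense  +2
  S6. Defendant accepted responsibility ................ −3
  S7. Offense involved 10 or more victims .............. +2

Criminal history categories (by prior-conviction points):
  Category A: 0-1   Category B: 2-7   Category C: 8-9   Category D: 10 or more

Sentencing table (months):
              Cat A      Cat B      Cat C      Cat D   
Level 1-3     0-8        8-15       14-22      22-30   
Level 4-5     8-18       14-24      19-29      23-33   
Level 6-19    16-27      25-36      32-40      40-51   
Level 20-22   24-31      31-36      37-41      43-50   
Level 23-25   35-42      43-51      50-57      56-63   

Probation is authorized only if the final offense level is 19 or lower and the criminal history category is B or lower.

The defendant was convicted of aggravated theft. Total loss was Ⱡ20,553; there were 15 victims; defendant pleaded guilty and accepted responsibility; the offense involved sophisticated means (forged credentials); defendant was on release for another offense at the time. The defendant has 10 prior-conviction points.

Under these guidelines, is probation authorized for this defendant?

No

Base offense level for aggravated theft: 12.
S1 does not apply.
S2 applies (level before this adjustment is 12 < 22, so +2): 12 + 2 = 14.
S3 applies: 14 + 1 = 15.
S5 applies: 15 + 2 = 17.
S6 applies: 17 − 3 = 14.
S7 applies: 14 + 2 = 16.
Final offense level: 16.
Criminal history: 10 prior points → Category D (10+).
Level 16 falls in the 6-19 band.
Grid: Level 6-19 × Category D = 40-51 months.
Probation check: level 16 ≤ 19 and category D > B → not eligible.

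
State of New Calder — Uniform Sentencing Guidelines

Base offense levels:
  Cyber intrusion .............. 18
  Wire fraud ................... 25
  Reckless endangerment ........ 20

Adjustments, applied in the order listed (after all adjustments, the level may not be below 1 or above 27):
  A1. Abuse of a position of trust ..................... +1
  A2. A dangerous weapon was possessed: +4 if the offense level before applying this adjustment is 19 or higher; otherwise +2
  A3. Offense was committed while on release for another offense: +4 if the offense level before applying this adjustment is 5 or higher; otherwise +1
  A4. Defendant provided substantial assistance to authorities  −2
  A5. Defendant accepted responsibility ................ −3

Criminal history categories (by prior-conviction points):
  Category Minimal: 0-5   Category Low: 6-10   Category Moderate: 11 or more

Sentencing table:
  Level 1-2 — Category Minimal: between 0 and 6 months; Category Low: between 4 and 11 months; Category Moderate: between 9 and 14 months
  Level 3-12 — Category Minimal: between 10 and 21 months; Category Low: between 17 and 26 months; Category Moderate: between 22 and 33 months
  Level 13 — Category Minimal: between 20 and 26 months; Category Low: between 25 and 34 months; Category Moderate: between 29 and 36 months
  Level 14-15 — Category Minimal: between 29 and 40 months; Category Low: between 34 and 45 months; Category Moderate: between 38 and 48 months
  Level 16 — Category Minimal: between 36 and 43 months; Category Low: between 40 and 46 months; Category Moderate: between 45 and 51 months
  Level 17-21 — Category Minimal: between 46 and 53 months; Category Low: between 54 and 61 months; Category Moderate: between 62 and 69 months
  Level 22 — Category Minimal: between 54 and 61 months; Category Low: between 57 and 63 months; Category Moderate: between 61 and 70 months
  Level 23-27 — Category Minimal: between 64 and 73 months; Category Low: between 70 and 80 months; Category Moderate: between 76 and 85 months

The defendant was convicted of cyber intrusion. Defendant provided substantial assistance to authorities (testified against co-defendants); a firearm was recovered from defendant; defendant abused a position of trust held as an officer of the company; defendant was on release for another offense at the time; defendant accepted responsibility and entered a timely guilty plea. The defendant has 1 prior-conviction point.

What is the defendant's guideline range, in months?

Base offense level for cyber intrusion: 18.
A1 applies: 18 + 1 = 19.
A2 applies (level before this adjustment is 19 ≥ 19, so +4): 19 + 4 = 23.
A3 applies (level before this adjustment is 23 ≥ 5, so +4): 23 + 4 = 27.
A4 applies: 27 − 2 = 25.
A5 applies: 25 − 3 = 22.
Final offense level: 22.
Criminal history: 1 prior point → Category Minimal (0-5).
Level 22 falls in the 22 band.
Grid: Level 22 × Category Minimal = 54-61 months.

54-61 months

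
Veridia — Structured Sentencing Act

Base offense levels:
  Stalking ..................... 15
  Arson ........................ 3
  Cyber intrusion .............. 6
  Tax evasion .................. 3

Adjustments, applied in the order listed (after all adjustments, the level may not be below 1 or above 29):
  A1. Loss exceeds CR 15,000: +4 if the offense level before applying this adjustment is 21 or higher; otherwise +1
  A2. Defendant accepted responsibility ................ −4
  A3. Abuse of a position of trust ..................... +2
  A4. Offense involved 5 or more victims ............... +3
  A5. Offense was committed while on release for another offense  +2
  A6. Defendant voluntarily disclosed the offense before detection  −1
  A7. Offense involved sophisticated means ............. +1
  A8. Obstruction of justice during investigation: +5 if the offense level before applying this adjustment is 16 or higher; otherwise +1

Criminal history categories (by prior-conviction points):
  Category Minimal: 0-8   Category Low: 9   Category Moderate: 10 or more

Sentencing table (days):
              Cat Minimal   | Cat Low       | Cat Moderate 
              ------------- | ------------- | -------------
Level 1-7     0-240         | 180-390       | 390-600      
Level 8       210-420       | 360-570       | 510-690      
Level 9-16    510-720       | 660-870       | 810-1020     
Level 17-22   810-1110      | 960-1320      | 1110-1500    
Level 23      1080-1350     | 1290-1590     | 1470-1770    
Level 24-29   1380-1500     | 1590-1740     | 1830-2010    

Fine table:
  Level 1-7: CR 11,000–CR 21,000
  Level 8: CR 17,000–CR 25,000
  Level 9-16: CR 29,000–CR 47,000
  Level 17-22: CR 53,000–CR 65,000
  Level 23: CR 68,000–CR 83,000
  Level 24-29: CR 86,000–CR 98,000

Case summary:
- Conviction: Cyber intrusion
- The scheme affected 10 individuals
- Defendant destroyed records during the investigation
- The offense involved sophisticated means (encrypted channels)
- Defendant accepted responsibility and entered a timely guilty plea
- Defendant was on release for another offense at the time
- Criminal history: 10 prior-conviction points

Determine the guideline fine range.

Base offense level for cyber intrusion: 6.
A2 applies: 6 − 4 = 2.
A3 does not apply.
A4 applies: 2 + 3 = 5.
A5 applies: 5 + 2 = 7.
A7 applies: 7 + 1 = 8.
A8 applies (level before this adjustment is 8 < 16, so +1): 8 + 1 = 9.
Final offense level: 9.
Level 9 falls in the 9-16 band.
Fine table: Level 9-16 → CR 29,000–CR 47,000.

CR 29,000–CR 47,000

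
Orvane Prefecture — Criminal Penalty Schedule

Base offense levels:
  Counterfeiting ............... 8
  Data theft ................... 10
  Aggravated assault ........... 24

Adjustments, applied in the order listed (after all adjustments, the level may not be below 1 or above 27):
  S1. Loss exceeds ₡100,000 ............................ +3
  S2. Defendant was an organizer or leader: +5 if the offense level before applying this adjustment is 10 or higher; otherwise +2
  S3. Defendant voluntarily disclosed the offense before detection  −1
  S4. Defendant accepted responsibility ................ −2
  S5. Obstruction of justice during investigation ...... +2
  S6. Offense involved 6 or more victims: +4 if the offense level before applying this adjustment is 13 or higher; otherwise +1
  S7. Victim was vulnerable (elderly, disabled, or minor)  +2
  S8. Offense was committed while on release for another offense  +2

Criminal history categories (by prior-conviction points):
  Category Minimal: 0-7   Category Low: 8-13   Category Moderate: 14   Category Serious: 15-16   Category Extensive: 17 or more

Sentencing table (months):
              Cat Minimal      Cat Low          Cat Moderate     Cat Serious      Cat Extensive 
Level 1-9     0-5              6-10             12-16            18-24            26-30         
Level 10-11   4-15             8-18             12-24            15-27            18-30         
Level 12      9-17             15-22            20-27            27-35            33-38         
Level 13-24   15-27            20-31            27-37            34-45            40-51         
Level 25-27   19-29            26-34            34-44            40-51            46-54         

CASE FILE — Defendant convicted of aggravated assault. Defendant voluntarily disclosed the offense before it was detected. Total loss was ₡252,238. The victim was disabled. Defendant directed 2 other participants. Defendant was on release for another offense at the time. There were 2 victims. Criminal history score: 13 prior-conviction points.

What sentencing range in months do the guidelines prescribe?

Base offense level for aggravated assault: 24.
S1 applies: 24 + 3 = 27.
S2 applies (level before this adjustment is 27 ≥ 10, so +5): 27 + 5 = 32.
S3 applies: 32 − 1 = 31.
S4 does not apply.
S5 does not apply.
S7 applies: 31 + 2 = 33.
S8 applies: 33 + 2 = 35.
Level 35 exceeds the maximum of 27; capped at 27.
Final offense level: 27.
Criminal history: 13 prior points → Category Low (8-13).
Level 27 falls in the 25-27 band.
Grid: Level 25-27 × Category Low = 26-34 months.

26-34 months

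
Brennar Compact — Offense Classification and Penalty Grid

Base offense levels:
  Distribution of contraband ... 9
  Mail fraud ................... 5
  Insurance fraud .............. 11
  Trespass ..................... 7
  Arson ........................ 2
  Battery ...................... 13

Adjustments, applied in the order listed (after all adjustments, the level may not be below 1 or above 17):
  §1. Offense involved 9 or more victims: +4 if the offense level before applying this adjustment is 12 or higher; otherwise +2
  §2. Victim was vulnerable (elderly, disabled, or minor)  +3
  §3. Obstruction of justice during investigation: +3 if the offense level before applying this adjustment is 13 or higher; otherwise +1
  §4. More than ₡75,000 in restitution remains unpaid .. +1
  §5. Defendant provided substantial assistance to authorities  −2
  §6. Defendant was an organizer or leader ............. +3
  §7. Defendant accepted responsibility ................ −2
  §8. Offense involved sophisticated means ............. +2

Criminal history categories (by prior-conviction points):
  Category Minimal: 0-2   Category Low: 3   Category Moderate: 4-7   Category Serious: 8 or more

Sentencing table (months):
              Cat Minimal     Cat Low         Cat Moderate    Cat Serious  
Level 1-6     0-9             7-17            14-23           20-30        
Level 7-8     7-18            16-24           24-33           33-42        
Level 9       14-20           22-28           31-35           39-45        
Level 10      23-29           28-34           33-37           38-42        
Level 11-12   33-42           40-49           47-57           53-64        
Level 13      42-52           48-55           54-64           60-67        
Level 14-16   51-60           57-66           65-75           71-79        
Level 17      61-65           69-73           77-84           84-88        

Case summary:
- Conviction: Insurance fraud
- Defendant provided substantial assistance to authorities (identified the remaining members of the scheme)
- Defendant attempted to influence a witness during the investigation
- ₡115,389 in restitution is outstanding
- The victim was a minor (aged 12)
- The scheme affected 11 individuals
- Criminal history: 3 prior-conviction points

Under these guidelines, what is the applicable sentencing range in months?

Base offense level for insurance fraud: 11.
§1 applies (level before this adjustment is 11 < 12, so +2): 11 + 2 = 13.
§2 applies: 13 + 3 = 16.
§3 applies (level before this adjustment is 16 ≥ 13, so +3): 16 + 3 = 19.
§4 applies: 19 + 1 = 20.
§5 applies: 20 − 2 = 18.
§7 does not apply.
§8 does not apply.
Level 18 exceeds the maximum of 17; capped at 17.
Final offense level: 17.
Criminal history: 3 prior points → Category Low (3).
Level 17 falls in the 17 band.
Grid: Level 17 × Category Low = 69-73 months.

69-73 months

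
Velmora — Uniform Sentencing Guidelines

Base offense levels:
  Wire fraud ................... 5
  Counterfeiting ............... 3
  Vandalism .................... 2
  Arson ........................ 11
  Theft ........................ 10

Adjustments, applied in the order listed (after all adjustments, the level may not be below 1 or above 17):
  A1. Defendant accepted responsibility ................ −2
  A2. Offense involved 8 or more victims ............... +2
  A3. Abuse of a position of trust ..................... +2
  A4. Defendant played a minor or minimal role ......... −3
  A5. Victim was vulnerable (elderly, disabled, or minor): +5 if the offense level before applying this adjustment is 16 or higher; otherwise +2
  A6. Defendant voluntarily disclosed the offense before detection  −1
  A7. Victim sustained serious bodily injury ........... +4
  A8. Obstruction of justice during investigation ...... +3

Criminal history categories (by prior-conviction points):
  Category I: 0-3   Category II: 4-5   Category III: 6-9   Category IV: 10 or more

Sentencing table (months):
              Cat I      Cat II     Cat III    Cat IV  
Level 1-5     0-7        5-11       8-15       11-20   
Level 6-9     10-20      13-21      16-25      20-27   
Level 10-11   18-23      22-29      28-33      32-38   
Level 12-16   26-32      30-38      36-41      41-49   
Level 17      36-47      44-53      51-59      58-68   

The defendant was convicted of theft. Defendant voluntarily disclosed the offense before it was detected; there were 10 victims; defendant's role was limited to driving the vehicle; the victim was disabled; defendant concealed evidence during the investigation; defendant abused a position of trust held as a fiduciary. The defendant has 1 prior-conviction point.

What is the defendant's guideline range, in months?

Base offense level for theft: 10.
A1 does not apply.
A2 applies: 10 + 2 = 12.
A3 applies: 12 + 2 = 14.
A4 applies: 14 − 3 = 11.
A5 applies (level before this adjustment is 11 < 16, so +2): 11 + 2 = 13.
A6 applies: 13 − 1 = 12.
A7 does not apply.
A8 applies: 12 + 3 = 15.
Final offense level: 15.
Criminal history: 1 prior point → Category I (0-3).
Level 15 falls in the 12-16 band.
Grid: Level 12-16 × Category I = 26-32 months.

26-32 months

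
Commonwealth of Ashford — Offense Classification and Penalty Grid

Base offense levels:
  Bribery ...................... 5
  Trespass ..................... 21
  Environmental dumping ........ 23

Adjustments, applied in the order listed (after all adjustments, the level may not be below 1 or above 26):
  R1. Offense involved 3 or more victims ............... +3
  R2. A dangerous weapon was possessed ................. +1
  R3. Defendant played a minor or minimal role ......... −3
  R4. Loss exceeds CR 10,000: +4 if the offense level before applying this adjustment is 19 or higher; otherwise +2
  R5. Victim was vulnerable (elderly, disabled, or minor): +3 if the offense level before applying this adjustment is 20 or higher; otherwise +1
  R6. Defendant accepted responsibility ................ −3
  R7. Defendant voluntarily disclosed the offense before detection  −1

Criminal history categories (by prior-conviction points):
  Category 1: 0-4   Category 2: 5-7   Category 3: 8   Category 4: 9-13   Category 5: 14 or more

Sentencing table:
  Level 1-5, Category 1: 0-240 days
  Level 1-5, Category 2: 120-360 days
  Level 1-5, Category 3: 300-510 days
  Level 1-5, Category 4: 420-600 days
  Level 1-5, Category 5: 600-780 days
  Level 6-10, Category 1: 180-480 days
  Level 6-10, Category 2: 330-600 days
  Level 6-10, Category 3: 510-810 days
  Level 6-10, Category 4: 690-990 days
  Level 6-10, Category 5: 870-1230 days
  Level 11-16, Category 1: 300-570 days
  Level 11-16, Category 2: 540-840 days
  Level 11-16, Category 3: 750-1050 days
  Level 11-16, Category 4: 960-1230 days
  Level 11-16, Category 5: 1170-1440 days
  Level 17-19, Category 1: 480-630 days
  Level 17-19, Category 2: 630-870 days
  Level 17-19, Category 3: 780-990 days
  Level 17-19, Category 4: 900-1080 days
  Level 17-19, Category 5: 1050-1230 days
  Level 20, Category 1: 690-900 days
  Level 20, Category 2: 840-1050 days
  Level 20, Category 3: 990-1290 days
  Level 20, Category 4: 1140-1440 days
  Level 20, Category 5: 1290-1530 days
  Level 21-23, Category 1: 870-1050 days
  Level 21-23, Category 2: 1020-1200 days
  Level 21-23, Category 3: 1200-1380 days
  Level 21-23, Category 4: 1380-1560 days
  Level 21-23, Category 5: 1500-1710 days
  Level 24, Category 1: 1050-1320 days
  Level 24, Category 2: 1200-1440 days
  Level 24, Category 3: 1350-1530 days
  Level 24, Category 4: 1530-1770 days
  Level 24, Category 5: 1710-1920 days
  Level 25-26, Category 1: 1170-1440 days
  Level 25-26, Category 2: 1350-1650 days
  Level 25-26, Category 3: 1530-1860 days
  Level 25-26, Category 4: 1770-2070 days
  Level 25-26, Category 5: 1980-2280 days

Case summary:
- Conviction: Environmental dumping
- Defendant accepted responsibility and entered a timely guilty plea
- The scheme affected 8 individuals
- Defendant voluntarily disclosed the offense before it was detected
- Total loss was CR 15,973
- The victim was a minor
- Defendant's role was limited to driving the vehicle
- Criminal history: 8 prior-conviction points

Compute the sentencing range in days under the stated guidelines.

1530-1860 days

Base offense level for environmental dumping: 23.
R1 applies: 23 + 3 = 26.
R3 applies: 26 − 3 = 23.
R4 applies (level before this adjustment is 23 ≥ 19, so +4): 23 + 4 = 27.
R5 applies (level before this adjustment is 27 ≥ 20, so +3): 27 + 3 = 30.
R6 applies: 30 − 3 = 27.
R7 applies: 27 − 1 = 26.
Final offense level: 26.
Criminal history: 8 prior points → Category 3 (8).
Level 26 falls in the 25-26 band.
Grid: Level 25-26 × Category 3 = 1530-1860 days.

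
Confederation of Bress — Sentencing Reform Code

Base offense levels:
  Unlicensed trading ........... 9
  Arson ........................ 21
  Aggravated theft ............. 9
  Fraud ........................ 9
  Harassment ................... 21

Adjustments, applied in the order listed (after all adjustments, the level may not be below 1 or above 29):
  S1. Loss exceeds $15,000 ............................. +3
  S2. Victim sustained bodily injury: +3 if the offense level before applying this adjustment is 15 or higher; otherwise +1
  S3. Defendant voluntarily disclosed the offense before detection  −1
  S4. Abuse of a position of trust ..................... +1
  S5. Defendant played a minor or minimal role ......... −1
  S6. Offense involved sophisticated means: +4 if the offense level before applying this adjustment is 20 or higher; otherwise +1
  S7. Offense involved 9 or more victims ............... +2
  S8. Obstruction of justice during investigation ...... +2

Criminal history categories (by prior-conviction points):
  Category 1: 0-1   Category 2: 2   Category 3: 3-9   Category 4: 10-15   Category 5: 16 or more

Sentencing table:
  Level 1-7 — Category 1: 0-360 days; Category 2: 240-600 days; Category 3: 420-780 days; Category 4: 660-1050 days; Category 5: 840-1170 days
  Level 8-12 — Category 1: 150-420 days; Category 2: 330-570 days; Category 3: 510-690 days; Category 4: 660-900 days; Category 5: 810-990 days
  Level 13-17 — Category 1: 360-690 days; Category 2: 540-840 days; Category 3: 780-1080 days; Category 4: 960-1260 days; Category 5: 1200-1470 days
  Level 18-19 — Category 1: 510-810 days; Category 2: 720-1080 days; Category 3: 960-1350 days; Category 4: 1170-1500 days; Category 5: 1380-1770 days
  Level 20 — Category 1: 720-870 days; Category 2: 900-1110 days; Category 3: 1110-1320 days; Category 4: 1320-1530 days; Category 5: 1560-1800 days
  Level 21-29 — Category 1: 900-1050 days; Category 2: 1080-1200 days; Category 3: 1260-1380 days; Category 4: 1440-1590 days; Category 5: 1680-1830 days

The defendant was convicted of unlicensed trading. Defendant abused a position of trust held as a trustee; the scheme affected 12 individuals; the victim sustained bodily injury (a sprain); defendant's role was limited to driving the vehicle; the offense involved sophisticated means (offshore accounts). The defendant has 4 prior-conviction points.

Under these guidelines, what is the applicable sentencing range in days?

Base offense level for unlicensed trading: 9.
S1 does not apply.
S2 applies (level before this adjustment is 9 < 15, so +1): 9 + 1 = 10.
S3 does not apply.
S4 applies: 10 + 1 = 11.
S5 applies: 11 − 1 = 10.
S6 applies (level before this adjustment is 10 < 20, so +1): 10 + 1 = 11.
S7 applies: 11 + 2 = 13.
S8 does not apply.
Final offense level: 13.
Criminal history: 4 prior points → Category 3 (3-9).
Level 13 falls in the 13-17 band.
Grid: Level 13-17 × Category 3 = 780-1080 days.

780-1080 days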